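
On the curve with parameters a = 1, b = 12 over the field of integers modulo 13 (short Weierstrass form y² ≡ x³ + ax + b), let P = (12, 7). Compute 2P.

tangent at (12, 7): λ = (3·12² + 1)/(2·7) ≡ 4/1. 1⁻¹ ≡ 1 (mod 13) since 1·1 = 1 ≡ 1, so λ ≡ 4·1 ≡ 4.
  x = λ² - 12 - 12 = 16 - 24 ≡ 5; y = λ·(12 - 5) - 7 ≡ 8. → (5, 8)

(5, 8)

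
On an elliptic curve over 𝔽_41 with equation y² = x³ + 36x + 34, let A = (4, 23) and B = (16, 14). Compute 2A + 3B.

First 2A:
Repeated addition: build up to 2A.
2A: tangent at (4, 23): λ = (3·4² + 36)/(2·23) ≡ 2/5. 5⁻¹ ≡ 33 (mod 41), so λ ≡ 2·33 ≡ 25.
  x = λ² - 4 - 4 = 625 - 8 ≡ 2; y = λ·(4 - 2) - 23 ≡ 27. → (2, 27)
2A = (2, 27).
Next 3B:
Repeated addition: build up to 3B.
2B: tangent at (16, 14): λ = (3·16² + 36)/(2·14) ≡ 25/28. 28⁻¹ ≡ 22 (mod 41) since 28·22 = 616 ≡ 1, so λ ≡ 25·22 ≡ 17.
  x = λ² - 16 - 16 = 289 - 32 ≡ 11; y = λ·(16 - 11) - 14 ≡ 30. → (11, 30)
3B: (11, 30) + (16, 14). λ = (14 - 30)/(16 - 11) ≡ 25/5 mod 41. 5⁻¹ ≡ 33 (mod 41) since 5·33 = 165 ≡ 1, so λ ≡ 5.
  x = λ² - 11 - 16 = 25 - 27 ≡ 39; y = λ·(11 - 39) - 30 ≡ 35. → (39, 35)
3B = (39, 35).
Finally 2A + 3B:
(2, 27) + (39, 35). λ = (35 - 27)/(39 - 2) ≡ 8/37 mod 41. 37⁻¹ ≡ 10 (mod 41), so λ ≡ 39.
  x = λ² - 2 - 39 = 1521 - 41 ≡ 4; y = λ·(2 - 4) - 27 ≡ 18. → (4, 18)

(4, 18)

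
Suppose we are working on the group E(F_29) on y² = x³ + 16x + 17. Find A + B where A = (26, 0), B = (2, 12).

(23, 13)

(26, 0) + (2, 12). λ = (12 - 0)/(2 - 26) ≡ 12/5 mod 29. 5⁻¹ ≡ 6 (mod 29), so λ ≡ 14.
  x = λ² - 26 - 2 = 196 - 28 ≡ 23; y = λ·(26 - 23) - 0 ≡ 13. → (23, 13)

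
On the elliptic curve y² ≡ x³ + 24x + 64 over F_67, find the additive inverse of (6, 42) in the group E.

(6, 25)

-(6, 42) = (6, -42 mod 67) = (6, 25).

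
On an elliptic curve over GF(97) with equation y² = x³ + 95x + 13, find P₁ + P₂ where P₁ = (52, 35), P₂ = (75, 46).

(94, 63)

(52, 35) + (75, 46). λ = (46 - 35)/(75 - 52) ≡ 11/23 mod 97. 23⁻¹ ≡ 38 (mod 97) since 23·38 = 874 ≡ 1, so λ ≡ 30.
  x = λ² - 52 - 75 = 900 - 127 ≡ 94; y = λ·(52 - 94) - 35 ≡ 63. → (94, 63)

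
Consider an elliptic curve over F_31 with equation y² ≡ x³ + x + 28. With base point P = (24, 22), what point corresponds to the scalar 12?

(29, 7)

Repeated addition: build up to 12P.
2P: tangent at (24, 22): λ = (3·24² + 1)/(2·22) ≡ 24/13. 13⁻¹ ≡ 12 (mod 31) since 13·12 = 156 ≡ 1, so λ ≡ 24·12 ≡ 9.
  x = λ² - 24 - 24 = 81 - 48 ≡ 2; y = λ·(24 - 2) - 22 ≡ 21. → (2, 21)
3P: (2, 21) + (24, 22). λ = (22 - 21)/(24 - 2) ≡ 1/22 mod 31. 22⁻¹ ≡ 24 (mod 31), so λ ≡ 24.
  x = λ² - 2 - 24 = 576 - 26 ≡ 23; y = λ·(2 - 23) - 21 ≡ 2. → (23, 2)
4P: (23, 2) + (24, 22). λ = (22 - 2)/(24 - 23) ≡ 20/1 mod 31. 1⁻¹ ≡ 1 (mod 31) since 1·1 = 1 ≡ 1, so λ ≡ 20.
  x = λ² - 23 - 24 = 400 - 47 ≡ 12; y = λ·(23 - 12) - 2 ≡ 1. → (12, 1)
5P: (12, 1) + (24, 22). λ = (22 - 1)/(24 - 12) ≡ 21/12 mod 31. 12⁻¹ ≡ 13 (mod 31), so λ ≡ 25.
  x = λ² - 12 - 24 = 625 - 36 ≡ 0; y = λ·(12 - 0) - 1 ≡ 20. → (0, 20)
6P: (0, 20) + (24, 22). λ = (22 - 20)/(24 - 0) ≡ 2/24 mod 31. 24⁻¹ ≡ 22 (mod 31), so λ ≡ 13.
  x = λ² - 0 - 24 = 169 - 24 ≡ 21; y = λ·(0 - 21) - 20 ≡ 17. → (21, 17)
7P: (21, 17) + (24, 22). λ = (22 - 17)/(24 - 21) ≡ 5/3 mod 31. 3⁻¹ ≡ 21 (mod 31), so λ ≡ 12.
  x = λ² - 21 - 24 = 144 - 45 ≡ 6; y = λ·(21 - 6) - 17 ≡ 8. → (6, 8)
8P: (6, 8) + (24, 22). λ = (22 - 8)/(24 - 6) ≡ 14/18 mod 31. 18⁻¹ ≡ 19 (mod 31), so λ ≡ 18.
  x = λ² - 6 - 24 = 324 - 30 ≡ 15; y = λ·(6 - 15) - 8 ≡ 16. → (15, 16)
9P: (15, 16) + (24, 22). λ = (22 - 16)/(24 - 15) ≡ 6/9 mod 31. 9⁻¹ ≡ 7 (mod 31), so λ ≡ 11.
  x = λ² - 15 - 24 = 121 - 39 ≡ 20; y = λ·(15 - 20) - 16 ≡ 22. → (20, 22)
10P: (20, 22) + (24, 22). λ = (22 - 22)/(24 - 20) ≡ 0/4 mod 31. 4⁻¹ ≡ 8 (mod 31) since 4·8 = 32 ≡ 1, so λ ≡ 0.
  x = λ² - 20 - 24 = 0 - 44 ≡ 18; y = λ·(20 - 18) - 22 ≡ 9. → (18, 9)
11P: (18, 9) + (24, 22). λ = (22 - 9)/(24 - 18) ≡ 13/6 mod 31. 6⁻¹ ≡ 26 (mod 31), so λ ≡ 28.
  x = λ² - 18 - 24 = 784 - 42 ≡ 29; y = λ·(18 - 29) - 9 ≡ 24. → (29, 24)
12P: (29, 24) + (24, 22). λ = (22 - 24)/(24 - 29) ≡ 29/26 mod 31. 26⁻¹ ≡ 6 (mod 31) since 26·6 = 156 ≡ 1, so λ ≡ 19.
  x = λ² - 29 - 24 = 361 - 53 ≡ 29; y = λ·(29 - 29) - 24 ≡ 7. → (29, 7)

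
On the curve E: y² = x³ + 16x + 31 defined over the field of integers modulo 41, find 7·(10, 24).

Write G = (10, 24).
Repeated addition: build up to 7G.
2G: tangent at (10, 24): λ = (3·10² + 16)/(2·24) ≡ 29/7. 7⁻¹ ≡ 6 (mod 41) since 7·6 = 42 ≡ 1, so λ ≡ 29·6 ≡ 10.
  x = λ² - 10 - 10 = 100 - 20 ≡ 39; y = λ·(10 - 39) - 24 ≡ 14. → (39, 14)
3G: (39, 14) + (10, 24). λ = (24 - 14)/(10 - 39) ≡ 10/12 mod 41. 12⁻¹ ≡ 24 (mod 41), so λ ≡ 35.
  x = λ² - 39 - 10 = 1225 - 49 ≡ 28; y = λ·(39 - 28) - 14 ≡ 2. → (28, 2)
4G: (28, 2) + (10, 24). λ = (24 - 2)/(10 - 28) ≡ 22/23 mod 41. 23⁻¹ ≡ 25 (mod 41) since 23·25 = 575 ≡ 1, so λ ≡ 17.
  x = λ² - 28 - 10 = 289 - 38 ≡ 5; y = λ·(28 - 5) - 2 ≡ 20. → (5, 20)
5G: (5, 20) + (10, 24). λ = (24 - 20)/(10 - 5) ≡ 4/5 mod 41. 5⁻¹ ≡ 33 (mod 41), so λ ≡ 9.
  x = λ² - 5 - 10 = 81 - 15 ≡ 25; y = λ·(5 - 25) - 20 ≡ 5. → (25, 5)
6G: (25, 5) + (10, 24). λ = (24 - 5)/(10 - 25) ≡ 19/26 mod 41. 26⁻¹ ≡ 30 (mod 41), so λ ≡ 37.
  x = λ² - 25 - 10 = 1369 - 35 ≡ 22; y = λ·(25 - 22) - 5 ≡ 24. → (22, 24)
7G: (22, 24) + (10, 24). λ = (24 - 24)/(10 - 22) ≡ 0/29 mod 41. 29⁻¹ ≡ 17 (mod 41) since 29·17 = 493 ≡ 1, so λ ≡ 0.
  x = λ² - 22 - 10 = 0 - 32 ≡ 9; y = λ·(22 - 9) - 24 ≡ 17. → (9, 17)

(9, 17)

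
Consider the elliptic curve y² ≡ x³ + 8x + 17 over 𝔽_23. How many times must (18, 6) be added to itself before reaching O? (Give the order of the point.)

11

2P: tangent at (18, 6): λ = (3·18² + 8)/(2·6) ≡ 14/12. 12⁻¹ ≡ 2 (mod 23) since 12·2 = 24 ≡ 1, so λ ≡ 14·2 ≡ 5.
  x = λ² - 18 - 18 = 25 - 36 ≡ 12; y = λ·(18 - 12) - 6 ≡ 1. → (12, 1)
3P: (12, 1) + (18, 6). λ = (6 - 1)/(18 - 12) ≡ 5/6 mod 23. 6⁻¹ ≡ 4 (mod 23) since 6·4 = 24 ≡ 1, so λ ≡ 20.
  x = λ² - 12 - 18 = 400 - 30 ≡ 2; y = λ·(12 - 2) - 1 ≡ 15. → (2, 15)
4P: (2, 15) + (18, 6). λ = (6 - 15)/(18 - 2) ≡ 14/16 mod 23. 16⁻¹ ≡ 13 (mod 23), so λ ≡ 21.
  x = λ² - 2 - 18 = 441 - 20 ≡ 7; y = λ·(2 - 7) - 15 ≡ 18. → (7, 18)
5P: (7, 18) + (18, 6). λ = (6 - 18)/(18 - 7) ≡ 11/11 mod 23. 11⁻¹ ≡ 21 (mod 23), so λ ≡ 1.
  x = λ² - 7 - 18 = 1 - 25 ≡ 22; y = λ·(7 - 22) - 18 ≡ 13. → (22, 13)
6P: (22, 13) + (18, 6). λ = (6 - 13)/(18 - 22) ≡ 16/19 mod 23. 19⁻¹ ≡ 17 (mod 23) since 19·17 = 323 ≡ 1, so λ ≡ 19.
  x = λ² - 22 - 18 = 361 - 40 ≡ 22; y = λ·(22 - 22) - 13 ≡ 10. → (22, 10)
7P: (22, 10) + (18, 6). λ = (6 - 10)/(18 - 22) ≡ 19/19 mod 23. 19⁻¹ ≡ 17 (mod 23) since 19·17 = 323 ≡ 1, so λ ≡ 1.
  x = λ² - 22 - 18 = 1 - 40 ≡ 7; y = λ·(22 - 7) - 10 ≡ 5. → (7, 5)
8P: (7, 5) + (18, 6). λ = (6 - 5)/(18 - 7) ≡ 1/11 mod 23. 11⁻¹ ≡ 21 (mod 23), so λ ≡ 21.
  x = λ² - 7 - 18 = 441 - 25 ≡ 2; y = λ·(7 - 2) - 5 ≡ 8. → (2, 8)
9P: (2, 8) + (18, 6). λ = (6 - 8)/(18 - 2) ≡ 21/16 mod 23. 16⁻¹ ≡ 13 (mod 23), so λ ≡ 20.
  x = λ² - 2 - 18 = 400 - 20 ≡ 12; y = λ·(2 - 12) - 8 ≡ 22. → (12, 22)
10P: (12, 22) + (18, 6). λ = (6 - 22)/(18 - 12) ≡ 7/6 mod 23. 6⁻¹ ≡ 4 (mod 23) since 6·4 = 24 ≡ 1, so λ ≡ 5.
  x = λ² - 12 - 18 = 25 - 30 ≡ 18; y = λ·(12 - 18) - 22 ≡ 17. → (18, 17)
11P: (18, 17) + (18, 6): same x and y₁ ≡ -y₂, so the sum is O.
11P = O, so the order is 11.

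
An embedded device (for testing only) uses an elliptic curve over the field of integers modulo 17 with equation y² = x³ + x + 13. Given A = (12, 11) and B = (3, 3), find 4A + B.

First 4A:
Double-and-add on 4 = (100)₂. Start with A = (12, 11) for the leading 1-bit.
double: tangent at (12, 11): λ = (3·12² + 1)/(2·11) ≡ 8/5. 5⁻¹ ≡ 7 (mod 17), so λ ≡ 8·7 ≡ 5.
  x = λ² - 12 - 12 = 25 - 24 ≡ 1; y = λ·(12 - 1) - 11 ≡ 10. → (1, 10)
double: tangent at (1, 10): λ = (3·1² + 1)/(2·10) ≡ 4/3. 3⁻¹ ≡ 6 (mod 17), so λ ≡ 4·6 ≡ 7.
  x = λ² - 1 - 1 = 49 - 2 ≡ 13; y = λ·(1 - 13) - 10 ≡ 8. → (13, 8)
4A = (13, 8).
Finally 4A + B:
(13, 8) + (3, 3). λ = (3 - 8)/(3 - 13) ≡ 12/7 mod 17. 7⁻¹ ≡ 5 (mod 17) since 7·5 = 35 ≡ 1, so λ ≡ 9.
  x = λ² - 13 - 3 = 81 - 16 ≡ 14; y = λ·(13 - 14) - 8 ≡ 0. → (14, 0)

(14, 0)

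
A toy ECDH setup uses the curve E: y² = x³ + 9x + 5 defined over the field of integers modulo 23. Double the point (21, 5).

tangent at (21, 5): λ = (3·21² + 9)/(2·5) ≡ 21/10. 10⁻¹ ≡ 7 (mod 23) since 10·7 = 70 ≡ 1, so λ ≡ 21·7 ≡ 9.
  x = λ² - 21 - 21 = 81 - 42 ≡ 16; y = λ·(21 - 16) - 5 ≡ 17. → (16, 17)

(16, 17)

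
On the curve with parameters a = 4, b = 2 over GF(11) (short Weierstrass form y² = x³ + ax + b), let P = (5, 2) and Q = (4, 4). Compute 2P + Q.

First 2P:
Repeated addition: build up to 2P.
2P: tangent at (5, 2): λ = (3·5² + 4)/(2·2) ≡ 2/4. 4⁻¹ ≡ 3 (mod 11), so λ ≡ 2·3 ≡ 6.
  x = λ² - 5 - 5 = 36 - 10 ≡ 4; y = λ·(5 - 4) - 2 ≡ 4. → (4, 4)
2P = (4, 4).
Finally 2P + Q:
tangent at (4, 4): λ = (3·4² + 4)/(2·4) ≡ 8/8. 8⁻¹ ≡ 7 (mod 11), so λ ≡ 8·7 ≡ 1.
  x = λ² - 4 - 4 = 1 - 8 ≡ 4; y = λ·(4 - 4) - 4 ≡ 7. → (4, 7)

(4, 7)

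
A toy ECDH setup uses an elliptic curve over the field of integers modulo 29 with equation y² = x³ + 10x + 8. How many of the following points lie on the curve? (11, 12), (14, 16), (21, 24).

2

(11, 12): 12² ≡ 28, rhs ≡ 28 → on.
(14, 16): 16² ≡ 24, rhs ≡ 21 → off.
(21, 24): 24² ≡ 25, rhs ≡ 25 → on.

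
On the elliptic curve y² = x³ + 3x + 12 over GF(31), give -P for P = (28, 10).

-(28, 10) = (28, -10 mod 31) = (28, 21).

(28, 21)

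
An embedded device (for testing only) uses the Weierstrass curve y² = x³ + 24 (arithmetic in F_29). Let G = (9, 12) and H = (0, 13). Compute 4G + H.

(9, 17)

First 4G:
Double-and-add on 4 = (100)₂. Start with G = (9, 12) for the leading 1-bit.
double: tangent at (9, 12): λ = (3·9² + 0)/(2·12) ≡ 11/24. 24⁻¹ ≡ 23 (mod 29), so λ ≡ 11·23 ≡ 21.
  x = λ² - 9 - 9 = 441 - 18 ≡ 17; y = λ·(9 - 17) - 12 ≡ 23. → (17, 23)
double: tangent at (17, 23): λ = (3·17² + 0)/(2·23) ≡ 26/17. 17⁻¹ ≡ 12 (mod 29), so λ ≡ 26·12 ≡ 22.
  x = λ² - 17 - 17 = 484 - 34 ≡ 15; y = λ·(17 - 15) - 23 ≡ 21. → (15, 21)
4G = (15, 21).
Finally 4G + H:
(15, 21) + (0, 13). λ = (13 - 21)/(0 - 15) ≡ 21/14 mod 29. 14⁻¹ ≡ 27 (mod 29), so λ ≡ 16.
  x = λ² - 15 - 0 = 256 - 15 ≡ 9; y = λ·(15 - 9) - 21 ≡ 17. → (9, 17)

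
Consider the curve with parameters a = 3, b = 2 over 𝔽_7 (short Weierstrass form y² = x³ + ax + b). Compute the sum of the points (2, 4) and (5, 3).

(4, 6)

(2, 4) + (5, 3). λ = (3 - 4)/(5 - 2) ≡ 6/3 mod 7. 3⁻¹ ≡ 5 (mod 7) since 3·5 = 15 ≡ 1, so λ ≡ 2.
  x = λ² - 2 - 5 = 4 - 7 ≡ 4; y = λ·(2 - 4) - 4 ≡ 6. → (4, 6)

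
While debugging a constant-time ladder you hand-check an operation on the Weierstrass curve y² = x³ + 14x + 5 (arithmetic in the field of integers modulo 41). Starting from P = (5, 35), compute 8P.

Repeated addition: build up to 8P.
2P: tangent at (5, 35): λ = (3·5² + 14)/(2·35) ≡ 7/29. 29⁻¹ ≡ 17 (mod 41) since 29·17 = 493 ≡ 1, so λ ≡ 7·17 ≡ 37.
  x = λ² - 5 - 5 = 1369 - 10 ≡ 6; y = λ·(5 - 6) - 35 ≡ 10. → (6, 10)
3P: (6, 10) + (5, 35). λ = (35 - 10)/(5 - 6) ≡ 25/40 mod 41. 40⁻¹ ≡ 40 (mod 41), so λ ≡ 16.
  x = λ² - 6 - 5 = 256 - 11 ≡ 40; y = λ·(6 - 40) - 10 ≡ 20. → (40, 20)
4P: (40, 20) + (5, 35). λ = (35 - 20)/(5 - 40) ≡ 15/6 mod 41. 6⁻¹ ≡ 7 (mod 41) since 6·7 = 42 ≡ 1, so λ ≡ 23.
  x = λ² - 40 - 5 = 529 - 45 ≡ 33; y = λ·(40 - 33) - 20 ≡ 18. → (33, 18)
5P: (33, 18) + (5, 35). λ = (35 - 18)/(5 - 33) ≡ 17/13 mod 41. 13⁻¹ ≡ 19 (mod 41), so λ ≡ 36.
  x = λ² - 33 - 5 = 1296 - 38 ≡ 28; y = λ·(33 - 28) - 18 ≡ 39. → (28, 39)
6P: (28, 39) + (5, 35). λ = (35 - 39)/(5 - 28) ≡ 37/18 mod 41. 18⁻¹ ≡ 16 (mod 41), so λ ≡ 18.
  x = λ² - 28 - 5 = 324 - 33 ≡ 4; y = λ·(28 - 4) - 39 ≡ 24. → (4, 24)
7P: (4, 24) + (5, 35). λ = (35 - 24)/(5 - 4) ≡ 11/1 mod 41. 1⁻¹ ≡ 1 (mod 41), so λ ≡ 11.
  x = λ² - 4 - 5 = 121 - 9 ≡ 30; y = λ·(4 - 30) - 24 ≡ 18. → (30, 18)
8P: (30, 18) + (5, 35). λ = (35 - 18)/(5 - 30) ≡ 17/16 mod 41. 16⁻¹ ≡ 18 (mod 41) since 16·18 = 288 ≡ 1, so λ ≡ 19.
  x = λ² - 30 - 5 = 361 - 35 ≡ 39; y = λ·(30 - 39) - 18 ≡ 16. → (39, 16)

(39, 16)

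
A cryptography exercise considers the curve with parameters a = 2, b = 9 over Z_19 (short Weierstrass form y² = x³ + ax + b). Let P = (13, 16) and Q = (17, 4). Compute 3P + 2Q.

(4, 9)

First 3P:
Repeated addition: build up to 3P.
2P: tangent at (13, 16): λ = (3·13² + 2)/(2·16) ≡ 15/13. 13⁻¹ ≡ 3 (mod 19), so λ ≡ 15·3 ≡ 7.
  x = λ² - 13 - 13 = 49 - 26 ≡ 4; y = λ·(13 - 4) - 16 ≡ 9. → (4, 9)
3P: (4, 9) + (13, 16). λ = (16 - 9)/(13 - 4) ≡ 7/9 mod 19. 9⁻¹ ≡ 17 (mod 19), so λ ≡ 5.
  x = λ² - 4 - 13 = 25 - 17 ≡ 8; y = λ·(4 - 8) - 9 ≡ 9. → (8, 9)
3P = (8, 9).
Next 2Q:
Repeated addition: build up to 2Q.
2Q: tangent at (17, 4): λ = (3·17² + 2)/(2·4) ≡ 14/8. 8⁻¹ ≡ 12 (mod 19), so λ ≡ 14·12 ≡ 16.
  x = λ² - 17 - 17 = 256 - 34 ≡ 13; y = λ·(17 - 13) - 4 ≡ 3. → (13, 3)
2Q = (13, 3).
Finally 3P + 2Q:
(8, 9) + (13, 3). λ = (3 - 9)/(13 - 8) ≡ 13/5 mod 19. 5⁻¹ ≡ 4 (mod 19), so λ ≡ 14.
  x = λ² - 8 - 13 = 196 - 21 ≡ 4; y = λ·(8 - 4) - 9 ≡ 9. → (4, 9)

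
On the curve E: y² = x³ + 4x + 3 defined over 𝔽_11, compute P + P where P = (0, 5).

tangent at (0, 5): λ = (3·0² + 4)/(2·5) ≡ 4/10. 10⁻¹ ≡ 10 (mod 11), so λ ≡ 4·10 ≡ 7.
  x = λ² - 0 - 0 = 49 - 0 ≡ 5; y = λ·(0 - 5) - 5 ≡ 4. → (5, 4)

(5, 4)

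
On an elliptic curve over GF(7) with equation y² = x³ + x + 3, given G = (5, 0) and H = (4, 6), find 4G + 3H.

First 4G:
Repeated addition: build up to 4G.
2G: (5, 0) + (5, 0): same x and y₁ ≡ -y₂, so the sum is 𝒪.
3G: 𝒪 + (5, 0) = (5, 0) (identity).
4G: (5, 0) + (5, 0): same x and y₁ ≡ -y₂, so the sum is 𝒪.
4G = 𝒪.
Next 3H:
Repeated addition: build up to 3H.
2H: tangent at (4, 6): λ = (3·4² + 1)/(2·6) ≡ 0/5. 5⁻¹ ≡ 3 (mod 7), so λ ≡ 0·3 ≡ 0.
  x = λ² - 4 - 4 = 0 - 8 ≡ 6; y = λ·(4 - 6) - 6 ≡ 1. → (6, 1)
3H: (6, 1) + (4, 6). λ = (6 - 1)/(4 - 6) ≡ 5/5 mod 7. 5⁻¹ ≡ 3 (mod 7), so λ ≡ 1.
  x = λ² - 6 - 4 = 1 - 10 ≡ 5; y = λ·(6 - 5) - 1 ≡ 0. → (5, 0)
3H = (5, 0).
Finally 4G + 3H:
𝒪 + (5, 0) = (5, 0) (identity).

(5, 0)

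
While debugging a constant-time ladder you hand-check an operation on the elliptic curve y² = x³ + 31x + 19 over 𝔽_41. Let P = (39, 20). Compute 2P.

(8, 0)

tangent at (39, 20): λ = (3·39² + 31)/(2·20) ≡ 2/40. 40⁻¹ ≡ 40 (mod 41), so λ ≡ 2·40 ≡ 39.
  x = λ² - 39 - 39 = 1521 - 78 ≡ 8; y = λ·(39 - 8) - 20 ≡ 0. → (8, 0)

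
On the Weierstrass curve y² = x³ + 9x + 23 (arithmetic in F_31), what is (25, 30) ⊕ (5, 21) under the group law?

(5, 10)

(25, 30) + (5, 21). λ = (21 - 30)/(5 - 25) ≡ 22/11 mod 31. 11⁻¹ ≡ 17 (mod 31), so λ ≡ 2.
  x = λ² - 25 - 5 = 4 - 30 ≡ 5; y = λ·(25 - 5) - 30 ≡ 10. → (5, 10)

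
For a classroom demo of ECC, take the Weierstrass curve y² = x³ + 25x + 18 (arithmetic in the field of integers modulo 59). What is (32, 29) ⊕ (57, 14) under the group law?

(32, 29) + (57, 14). λ = (14 - 29)/(57 - 32) ≡ 44/25 mod 59. 25⁻¹ ≡ 26 (mod 59) since 25·26 = 650 ≡ 1, so λ ≡ 23.
  x = λ² - 32 - 57 = 529 - 89 ≡ 27; y = λ·(32 - 27) - 29 ≡ 27. → (27, 27)

(27, 27)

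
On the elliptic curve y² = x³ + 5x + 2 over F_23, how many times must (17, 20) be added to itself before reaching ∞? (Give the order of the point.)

7

2P: tangent at (17, 20): λ = (3·17² + 5)/(2·20) ≡ 21/17. 17⁻¹ ≡ 19 (mod 23), so λ ≡ 21·19 ≡ 8.
  x = λ² - 17 - 17 = 64 - 34 ≡ 7; y = λ·(17 - 7) - 20 ≡ 14. → (7, 14)
3P: (7, 14) + (17, 20). λ = (20 - 14)/(17 - 7) ≡ 6/10 mod 23. 10⁻¹ ≡ 7 (mod 23) since 10·7 = 70 ≡ 1, so λ ≡ 19.
  x = λ² - 7 - 17 = 361 - 24 ≡ 15; y = λ·(7 - 15) - 14 ≡ 18. → (15, 18)
4P: (15, 18) + (17, 20). λ = (20 - 18)/(17 - 15) ≡ 2/2 mod 23. 2⁻¹ ≡ 12 (mod 23) since 2·12 = 24 ≡ 1, so λ ≡ 1.
  x = λ² - 15 - 17 = 1 - 32 ≡ 15; y = λ·(15 - 15) - 18 ≡ 5. → (15, 5)
5P: (15, 5) + (17, 20). λ = (20 - 5)/(17 - 15) ≡ 15/2 mod 23. 2⁻¹ ≡ 12 (mod 23), so λ ≡ 19.
  x = λ² - 15 - 17 = 361 - 32 ≡ 7; y = λ·(15 - 7) - 5 ≡ 9. → (7, 9)
6P: (7, 9) + (17, 20). λ = (20 - 9)/(17 - 7) ≡ 11/10 mod 23. 10⁻¹ ≡ 7 (mod 23) since 10·7 = 70 ≡ 1, so λ ≡ 8.
  x = λ² - 7 - 17 = 64 - 24 ≡ 17; y = λ·(7 - 17) - 9 ≡ 3. → (17, 3)
7P: (17, 3) + (17, 20): same x and y₁ ≡ -y₂, so the sum is ∞.
7P = ∞, so the order is 7.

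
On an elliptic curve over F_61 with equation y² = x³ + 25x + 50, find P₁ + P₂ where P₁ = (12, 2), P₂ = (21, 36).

(12, 2) + (21, 36). λ = (36 - 2)/(21 - 12) ≡ 34/9 mod 61. 9⁻¹ ≡ 34 (mod 61), so λ ≡ 58.
  x = λ² - 12 - 21 = 3364 - 33 ≡ 37; y = λ·(12 - 37) - 2 ≡ 12. → (37, 12)

(37, 12)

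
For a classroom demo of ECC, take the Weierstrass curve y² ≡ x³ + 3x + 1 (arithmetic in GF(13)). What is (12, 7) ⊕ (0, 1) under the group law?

(12, 7) + (0, 1). λ = (1 - 7)/(0 - 12) ≡ 7/1 mod 13. 1⁻¹ ≡ 1 (mod 13), so λ ≡ 7.
  x = λ² - 12 - 0 = 49 - 12 ≡ 11; y = λ·(12 - 11) - 7 ≡ 0. → (11, 0)

(11, 0)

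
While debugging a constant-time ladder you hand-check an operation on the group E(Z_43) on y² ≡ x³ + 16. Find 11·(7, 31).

(7, 12)

Write P = (7, 31).
Double-and-add on 11 = (1011)₂. Start with P = (7, 31) for the leading 1-bit.
double: tangent at (7, 31): λ = (3·7² + 0)/(2·31) ≡ 18/19. 19⁻¹ ≡ 34 (mod 43), so λ ≡ 18·34 ≡ 10.
  x = λ² - 7 - 7 = 100 - 14 ≡ 0; y = λ·(7 - 0) - 31 ≡ 39. → (0, 39)
double: tangent at (0, 39): λ = (3·0² + 0)/(2·39) ≡ 0/35. 35⁻¹ ≡ 16 (mod 43) since 35·16 = 560 ≡ 1, so λ ≡ 0·16 ≡ 0.
  x = λ² - 0 - 0 = 0 - 0 ≡ 0; y = λ·(0 - 0) - 39 ≡ 4. → (0, 4)
add P: (0, 4) + (7, 31). λ = (31 - 4)/(7 - 0) ≡ 27/7 mod 43. 7⁻¹ ≡ 37 (mod 43), so λ ≡ 10.
  x = λ² - 0 - 7 = 100 - 7 ≡ 7; y = λ·(0 - 7) - 4 ≡ 12. → (7, 12)
double: tangent at (7, 12): λ = (3·7² + 0)/(2·12) ≡ 18/24. 24⁻¹ ≡ 9 (mod 43) since 24·9 = 216 ≡ 1, so λ ≡ 18·9 ≡ 33.
  x = λ² - 7 - 7 = 1089 - 14 ≡ 0; y = λ·(7 - 0) - 12 ≡ 4. → (0, 4)
add P: (0, 4) + (7, 31). λ = (31 - 4)/(7 - 0) ≡ 27/7 mod 43. 7⁻¹ ≡ 37 (mod 43), so λ ≡ 10.
  x = λ² - 0 - 7 = 100 - 7 ≡ 7; y = λ·(0 - 7) - 4 ≡ 12. → (7, 12)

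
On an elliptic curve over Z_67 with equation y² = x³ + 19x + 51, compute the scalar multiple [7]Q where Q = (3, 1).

(28, 36)

Repeated addition: build up to 7Q.
2Q: tangent at (3, 1): λ = (3·3² + 19)/(2·1) ≡ 46/2. 2⁻¹ ≡ 34 (mod 67), so λ ≡ 46·34 ≡ 23.
  x = λ² - 3 - 3 = 529 - 6 ≡ 54; y = λ·(3 - 54) - 1 ≡ 32. → (54, 32)
3Q: (54, 32) + (3, 1). λ = (1 - 32)/(3 - 54) ≡ 36/16 mod 67. 16⁻¹ ≡ 21 (mod 67), so λ ≡ 19.
  x = λ² - 54 - 3 = 361 - 57 ≡ 36; y = λ·(54 - 36) - 32 ≡ 42. → (36, 42)
4Q: (36, 42) + (3, 1). λ = (1 - 42)/(3 - 36) ≡ 26/34 mod 67. 34⁻¹ ≡ 2 (mod 67), so λ ≡ 52.
  x = λ² - 36 - 3 = 2704 - 39 ≡ 52; y = λ·(36 - 52) - 42 ≡ 64. → (52, 64)
5Q: (52, 64) + (3, 1). λ = (1 - 64)/(3 - 52) ≡ 4/18 mod 67. 18⁻¹ ≡ 41 (mod 67), so λ ≡ 30.
  x = λ² - 52 - 3 = 900 - 55 ≡ 41; y = λ·(52 - 41) - 64 ≡ 65. → (41, 65)
6Q: (41, 65) + (3, 1). λ = (1 - 65)/(3 - 41) ≡ 3/29 mod 67. 29⁻¹ ≡ 37 (mod 67) since 29·37 = 1073 ≡ 1, so λ ≡ 44.
  x = λ² - 41 - 3 = 1936 - 44 ≡ 16; y = λ·(41 - 16) - 65 ≡ 30. → (16, 30)
7Q: (16, 30) + (3, 1). λ = (1 - 30)/(3 - 16) ≡ 38/54 mod 67. 54⁻¹ ≡ 36 (mod 67) since 54·36 = 1944 ≡ 1, so λ ≡ 28.
  x = λ² - 16 - 3 = 784 - 19 ≡ 28; y = λ·(16 - 28) - 30 ≡ 36. → (28, 36)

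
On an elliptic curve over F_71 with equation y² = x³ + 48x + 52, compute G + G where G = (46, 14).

tangent at (46, 14): λ = (3·46² + 48)/(2·14) ≡ 6/28. 28⁻¹ ≡ 33 (mod 71) since 28·33 = 924 ≡ 1, so λ ≡ 6·33 ≡ 56.
  x = λ² - 46 - 46 = 3136 - 92 ≡ 62; y = λ·(46 - 62) - 14 ≡ 13. → (62, 13)

(62, 13)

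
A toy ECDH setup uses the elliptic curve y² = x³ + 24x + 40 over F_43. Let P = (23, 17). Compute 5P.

Double-and-add on 5 = (101)₂. Start with P = (23, 17) for the leading 1-bit.
double: tangent at (23, 17): λ = (3·23² + 24)/(2·17) ≡ 20/34. 34⁻¹ ≡ 19 (mod 43) since 34·19 = 646 ≡ 1, so λ ≡ 20·19 ≡ 36.
  x = λ² - 23 - 23 = 1296 - 46 ≡ 3; y = λ·(23 - 3) - 17 ≡ 15. → (3, 15)
double: tangent at (3, 15): λ = (3·3² + 24)/(2·15) ≡ 8/30. 30⁻¹ ≡ 33 (mod 43) since 30·33 = 990 ≡ 1, so λ ≡ 8·33 ≡ 6.
  x = λ² - 3 - 3 = 36 - 6 ≡ 30; y = λ·(3 - 30) - 15 ≡ 38. → (30, 38)
add P: (30, 38) + (23, 17). λ = (17 - 38)/(23 - 30) ≡ 22/36 mod 43. 36⁻¹ ≡ 6 (mod 43) since 36·6 = 216 ≡ 1, so λ ≡ 3.
  x = λ² - 30 - 23 = 9 - 53 ≡ 42; y = λ·(30 - 42) - 38 ≡ 12. → (42, 12)

(42, 12)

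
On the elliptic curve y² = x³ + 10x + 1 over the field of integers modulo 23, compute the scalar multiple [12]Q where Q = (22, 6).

Double-and-add on 12 = (1100)₂. Start with Q = (22, 6) for the leading 1-bit.
double: tangent at (22, 6): λ = (3·22² + 10)/(2·6) ≡ 13/12. 12⁻¹ ≡ 2 (mod 23), so λ ≡ 13·2 ≡ 3.
  x = λ² - 22 - 22 = 9 - 44 ≡ 11; y = λ·(22 - 11) - 6 ≡ 4. → (11, 4)
add Q: (11, 4) + (22, 6). λ = (6 - 4)/(22 - 11) ≡ 2/11 mod 23. 11⁻¹ ≡ 21 (mod 23), so λ ≡ 19.
  x = λ² - 11 - 22 = 361 - 33 ≡ 6; y = λ·(11 - 6) - 4 ≡ 22. → (6, 22)
double: tangent at (6, 22): λ = (3·6² + 10)/(2·22) ≡ 3/21. 21⁻¹ ≡ 11 (mod 23), so λ ≡ 3·11 ≡ 10.
  x = λ² - 6 - 6 = 100 - 12 ≡ 19; y = λ·(6 - 19) - 22 ≡ 9. → (19, 9)
double: tangent at (19, 9): λ = (3·19² + 10)/(2·9) ≡ 12/18. 18⁻¹ ≡ 9 (mod 23), so λ ≡ 12·9 ≡ 16.
  x = λ² - 19 - 19 = 256 - 38 ≡ 11; y = λ·(19 - 11) - 9 ≡ 4. → (11, 4)

(11, 4)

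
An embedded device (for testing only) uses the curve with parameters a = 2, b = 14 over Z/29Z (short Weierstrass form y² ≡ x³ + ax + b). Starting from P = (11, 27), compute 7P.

Double-and-add on 7 = (111)₂. Start with P = (11, 27) for the leading 1-bit.
double: tangent at (11, 27): λ = (3·11² + 2)/(2·27) ≡ 17/25. 25⁻¹ ≡ 7 (mod 29), so λ ≡ 17·7 ≡ 3.
  x = λ² - 11 - 11 = 9 - 22 ≡ 16; y = λ·(11 - 16) - 27 ≡ 16. → (16, 16)
add P: (16, 16) + (11, 27). λ = (27 - 16)/(11 - 16) ≡ 11/24 mod 29. 24⁻¹ ≡ 23 (mod 29), so λ ≡ 21.
  x = λ² - 16 - 11 = 441 - 27 ≡ 8; y = λ·(16 - 8) - 16 ≡ 7. → (8, 7)
double: tangent at (8, 7): λ = (3·8² + 2)/(2·7) ≡ 20/14. 14⁻¹ ≡ 27 (mod 29), so λ ≡ 20·27 ≡ 18.
  x = λ² - 8 - 8 = 324 - 16 ≡ 18; y = λ·(8 - 18) - 7 ≡ 16. → (18, 16)
add P: (18, 16) + (11, 27). λ = (27 - 16)/(11 - 18) ≡ 11/22 mod 29. 22⁻¹ ≡ 4 (mod 29), so λ ≡ 15.
  x = λ² - 18 - 11 = 225 - 29 ≡ 22; y = λ·(18 - 22) - 16 ≡ 11. → (22, 11)

(22, 11)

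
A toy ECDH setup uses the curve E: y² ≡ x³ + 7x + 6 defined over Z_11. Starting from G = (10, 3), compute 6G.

Repeated addition: build up to 6G.
2G: tangent at (10, 3): λ = (3·10² + 7)/(2·3) ≡ 10/6. 6⁻¹ ≡ 2 (mod 11) since 6·2 = 12 ≡ 1, so λ ≡ 10·2 ≡ 9.
  x = λ² - 10 - 10 = 81 - 20 ≡ 6; y = λ·(10 - 6) - 3 ≡ 0. → (6, 0)
3G: (6, 0) + (10, 3). λ = (3 - 0)/(10 - 6) ≡ 3/4 mod 11. 4⁻¹ ≡ 3 (mod 11) since 4·3 = 12 ≡ 1, so λ ≡ 9.
  x = λ² - 6 - 10 = 81 - 16 ≡ 10; y = λ·(6 - 10) - 0 ≡ 8. → (10, 8)
4G: (10, 8) + (10, 3): same x and y₁ ≡ -y₂, so the sum is the point at infinity.
5G: the point at infinity + (10, 3) = (10, 3) (identity).
6G: tangent at (10, 3): λ = (3·10² + 7)/(2·3) ≡ 10/6. 6⁻¹ ≡ 2 (mod 11), so λ ≡ 10·2 ≡ 9.
  x = λ² - 10 - 10 = 81 - 20 ≡ 6; y = λ·(10 - 6) - 3 ≡ 0. → (6, 0)

(6, 0)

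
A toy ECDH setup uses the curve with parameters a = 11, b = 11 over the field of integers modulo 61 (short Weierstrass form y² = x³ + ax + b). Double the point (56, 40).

tangent at (56, 40): λ = (3·56² + 11)/(2·40) ≡ 25/19. 19⁻¹ ≡ 45 (mod 61), so λ ≡ 25·45 ≡ 27.
  x = λ² - 56 - 56 = 729 - 112 ≡ 7; y = λ·(56 - 7) - 40 ≡ 2. → (7, 2)

(7, 2)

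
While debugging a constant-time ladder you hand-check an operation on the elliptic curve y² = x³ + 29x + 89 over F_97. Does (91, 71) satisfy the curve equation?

no

y² = 71² ≡ 94; x³ + 29x + 89 = 756299 ≡ 87 (mod 97). 94 ≠ 87.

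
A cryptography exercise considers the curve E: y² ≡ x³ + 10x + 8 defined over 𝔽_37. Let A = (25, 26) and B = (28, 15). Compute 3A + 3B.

(24, 7)

First 3A:
Repeated addition: build up to 3A.
2A: tangent at (25, 26): λ = (3·25² + 10)/(2·26) ≡ 35/15. 15⁻¹ ≡ 5 (mod 37) since 15·5 = 75 ≡ 1, so λ ≡ 35·5 ≡ 27.
  x = λ² - 25 - 25 = 729 - 50 ≡ 13; y = λ·(25 - 13) - 26 ≡ 2. → (13, 2)
3A: (13, 2) + (25, 26). λ = (26 - 2)/(25 - 13) ≡ 24/12 mod 37. 12⁻¹ ≡ 34 (mod 37), so λ ≡ 2.
  x = λ² - 13 - 25 = 4 - 38 ≡ 3; y = λ·(13 - 3) - 2 ≡ 18. → (3, 18)
3A = (3, 18).
Next 3B:
Repeated addition: build up to 3B.
2B: tangent at (28, 15): λ = (3·28² + 10)/(2·15) ≡ 31/30. 30⁻¹ ≡ 21 (mod 37), so λ ≡ 31·21 ≡ 22.
  x = λ² - 28 - 28 = 484 - 56 ≡ 21; y = λ·(28 - 21) - 15 ≡ 28. → (21, 28)
3B: (21, 28) + (28, 15). λ = (15 - 28)/(28 - 21) ≡ 24/7 mod 37. 7⁻¹ ≡ 16 (mod 37), so λ ≡ 14.
  x = λ² - 21 - 28 = 196 - 49 ≡ 36; y = λ·(21 - 36) - 28 ≡ 21. → (36, 21)
3B = (36, 21).
Finally 3A + 3B:
(3, 18) + (36, 21). λ = (21 - 18)/(36 - 3) ≡ 3/33 mod 37. 33⁻¹ ≡ 9 (mod 37) since 33·9 = 297 ≡ 1, so λ ≡ 27.
  x = λ² - 3 - 36 = 729 - 39 ≡ 24; y = λ·(3 - 24) - 18 ≡ 7. → (24, 7)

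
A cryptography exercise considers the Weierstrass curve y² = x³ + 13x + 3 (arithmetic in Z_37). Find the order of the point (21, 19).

8

2P: tangent at (21, 19): λ = (3·21² + 13)/(2·19) ≡ 4/1. 1⁻¹ ≡ 1 (mod 37) since 1·1 = 1 ≡ 1, so λ ≡ 4·1 ≡ 4.
  x = λ² - 21 - 21 = 16 - 42 ≡ 11; y = λ·(21 - 11) - 19 ≡ 21. → (11, 21)
3P: (11, 21) + (21, 19). λ = (19 - 21)/(21 - 11) ≡ 35/10 mod 37. 10⁻¹ ≡ 26 (mod 37), so λ ≡ 22.
  x = λ² - 11 - 21 = 484 - 32 ≡ 8; y = λ·(11 - 8) - 21 ≡ 8. → (8, 8)
4P: (8, 8) + (21, 19). λ = (19 - 8)/(21 - 8) ≡ 11/13 mod 37. 13⁻¹ ≡ 20 (mod 37) since 13·20 = 260 ≡ 1, so λ ≡ 35.
  x = λ² - 8 - 21 = 1225 - 29 ≡ 12; y = λ·(8 - 12) - 8 ≡ 0. → (12, 0)
5P: (12, 0) + (21, 19). λ = (19 - 0)/(21 - 12) ≡ 19/9 mod 37. 9⁻¹ ≡ 33 (mod 37), so λ ≡ 35.
  x = λ² - 12 - 21 = 1225 - 33 ≡ 8; y = λ·(12 - 8) - 0 ≡ 29. → (8, 29)
6P: (8, 29) + (21, 19). λ = (19 - 29)/(21 - 8) ≡ 27/13 mod 37. 13⁻¹ ≡ 20 (mod 37), so λ ≡ 22.
  x = λ² - 8 - 21 = 484 - 29 ≡ 11; y = λ·(8 - 11) - 29 ≡ 16. → (11, 16)
7P: (11, 16) + (21, 19). λ = (19 - 16)/(21 - 11) ≡ 3/10 mod 37. 10⁻¹ ≡ 26 (mod 37), so λ ≡ 4.
  x = λ² - 11 - 21 = 16 - 32 ≡ 21; y = λ·(11 - 21) - 16 ≡ 18. → (21, 18)
8P: (21, 18) + (21, 19): same x and y₁ ≡ -y₂, so the sum is ∞.
8P = ∞, so the order is 8.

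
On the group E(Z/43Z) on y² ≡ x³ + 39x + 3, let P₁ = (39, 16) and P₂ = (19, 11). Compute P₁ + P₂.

(39, 16) + (19, 11). λ = (11 - 16)/(19 - 39) ≡ 38/23 mod 43. 23⁻¹ ≡ 15 (mod 43) since 23·15 = 345 ≡ 1, so λ ≡ 11.
  x = λ² - 39 - 19 = 121 - 58 ≡ 20; y = λ·(39 - 20) - 16 ≡ 21. → (20, 21)

(20, 21)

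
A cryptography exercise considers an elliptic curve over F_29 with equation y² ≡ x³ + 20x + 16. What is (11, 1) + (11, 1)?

tangent at (11, 1): λ = (3·11² + 20)/(2·1) ≡ 6/2. 2⁻¹ ≡ 15 (mod 29), so λ ≡ 6·15 ≡ 3.
  x = λ² - 11 - 11 = 9 - 22 ≡ 16; y = λ·(11 - 16) - 1 ≡ 13. → (16, 13)

(16, 13)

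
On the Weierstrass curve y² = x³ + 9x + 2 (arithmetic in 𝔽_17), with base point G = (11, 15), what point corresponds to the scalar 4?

(5, 11)

Repeated addition: build up to 4G.
2G: tangent at (11, 15): λ = (3·11² + 9)/(2·15) ≡ 15/13. 13⁻¹ ≡ 4 (mod 17) since 13·4 = 52 ≡ 1, so λ ≡ 15·4 ≡ 9.
  x = λ² - 11 - 11 = 81 - 22 ≡ 8; y = λ·(11 - 8) - 15 ≡ 12. → (8, 12)
3G: (8, 12) + (11, 15). λ = (15 - 12)/(11 - 8) ≡ 3/3 mod 17. 3⁻¹ ≡ 6 (mod 17), so λ ≡ 1.
  x = λ² - 8 - 11 = 1 - 19 ≡ 16; y = λ·(8 - 16) - 12 ≡ 14. → (16, 14)
4G: (16, 14) + (11, 15). λ = (15 - 14)/(11 - 16) ≡ 1/12 mod 17. 12⁻¹ ≡ 10 (mod 17) since 12·10 = 120 ≡ 1, so λ ≡ 10.
  x = λ² - 16 - 11 = 100 - 27 ≡ 5; y = λ·(16 - 5) - 14 ≡ 11. → (5, 11)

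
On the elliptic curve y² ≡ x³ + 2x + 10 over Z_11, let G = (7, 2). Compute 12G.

Repeated addition: build up to 12G.
2G: tangent at (7, 2): λ = (3·7² + 2)/(2·2) ≡ 6/4. 4⁻¹ ≡ 3 (mod 11), so λ ≡ 6·3 ≡ 7.
  x = λ² - 7 - 7 = 49 - 14 ≡ 2; y = λ·(7 - 2) - 2 ≡ 0. → (2, 0)
3G: (2, 0) + (7, 2). λ = (2 - 0)/(7 - 2) ≡ 2/5 mod 11. 5⁻¹ ≡ 9 (mod 11), so λ ≡ 7.
  x = λ² - 2 - 7 = 49 - 9 ≡ 7; y = λ·(2 - 7) - 0 ≡ 9. → (7, 9)
4G: (7, 9) + (7, 2): same x and y₁ ≡ -y₂, so the sum is the point at infinity.
5G: the point at infinity + (7, 2) = (7, 2) (identity).
6G: tangent at (7, 2): λ = (3·7² + 2)/(2·2) ≡ 6/4. 4⁻¹ ≡ 3 (mod 11), so λ ≡ 6·3 ≡ 7.
  x = λ² - 7 - 7 = 49 - 14 ≡ 2; y = λ·(7 - 2) - 2 ≡ 0. → (2, 0)
7G: (2, 0) + (7, 2). λ = (2 - 0)/(7 - 2) ≡ 2/5 mod 11. 5⁻¹ ≡ 9 (mod 11), so λ ≡ 7.
  x = λ² - 2 - 7 = 49 - 9 ≡ 7; y = λ·(2 - 7) - 0 ≡ 9. → (7, 9)
8G: (7, 9) + (7, 2): same x and y₁ ≡ -y₂, so the sum is the point at infinity.
9G: the point at infinity + (7, 2) = (7, 2) (identity).
10G: tangent at (7, 2): λ = (3·7² + 2)/(2·2) ≡ 6/4. 4⁻¹ ≡ 3 (mod 11), so λ ≡ 6·3 ≡ 7.
  x = λ² - 7 - 7 = 49 - 14 ≡ 2; y = λ·(7 - 2) - 2 ≡ 0. → (2, 0)
11G: (2, 0) + (7, 2). λ = (2 - 0)/(7 - 2) ≡ 2/5 mod 11. 5⁻¹ ≡ 9 (mod 11) since 5·9 = 45 ≡ 1, so λ ≡ 7.
  x = λ² - 2 - 7 = 49 - 9 ≡ 7; y = λ·(2 - 7) - 0 ≡ 9. → (7, 9)
12G: (7, 9) + (7, 2): same x and y₁ ≡ -y₂, so the sum is the point at infinity.

O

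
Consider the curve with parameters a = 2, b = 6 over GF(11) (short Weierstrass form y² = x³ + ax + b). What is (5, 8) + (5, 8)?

(1, 3)

tangent at (5, 8): λ = (3·5² + 2)/(2·8) ≡ 0/5. 5⁻¹ ≡ 9 (mod 11) since 5·9 = 45 ≡ 1, so λ ≡ 0·9 ≡ 0.
  x = λ² - 5 - 5 = 0 - 10 ≡ 1; y = λ·(5 - 1) - 8 ≡ 3. → (1, 3)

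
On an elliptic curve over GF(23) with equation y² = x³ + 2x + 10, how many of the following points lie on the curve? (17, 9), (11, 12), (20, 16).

2

(17, 9): 9² ≡ 12, rhs ≡ 12 → on.
(11, 12): 12² ≡ 6, rhs ≡ 6 → on.
(20, 16): 16² ≡ 3, rhs ≡ 0 → off.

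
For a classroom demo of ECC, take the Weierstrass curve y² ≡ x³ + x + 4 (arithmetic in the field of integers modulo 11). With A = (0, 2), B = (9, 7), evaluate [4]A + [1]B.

First 4A:
Repeated addition: build up to 4A.
2A: tangent at (0, 2): λ = (3·0² + 1)/(2·2) ≡ 1/4. 4⁻¹ ≡ 3 (mod 11) since 4·3 = 12 ≡ 1, so λ ≡ 1·3 ≡ 3.
  x = λ² - 0 - 0 = 9 - 0 ≡ 9; y = λ·(0 - 9) - 2 ≡ 4. → (9, 4)
3A: (9, 4) + (0, 2). λ = (2 - 4)/(0 - 9) ≡ 9/2 mod 11. 2⁻¹ ≡ 6 (mod 11), so λ ≡ 10.
  x = λ² - 9 - 0 = 100 - 9 ≡ 3; y = λ·(9 - 3) - 4 ≡ 1. → (3, 1)
4A: (3, 1) + (0, 2). λ = (2 - 1)/(0 - 3) ≡ 1/8 mod 11. 8⁻¹ ≡ 7 (mod 11), so λ ≡ 7.
  x = λ² - 3 - 0 = 49 - 3 ≡ 2; y = λ·(3 - 2) - 1 ≡ 6. → (2, 6)
4A = (2, 6).
Finally 4A + B:
(2, 6) + (9, 7). λ = (7 - 6)/(9 - 2) ≡ 1/7 mod 11. 7⁻¹ ≡ 8 (mod 11), so λ ≡ 8.
  x = λ² - 2 - 9 = 64 - 11 ≡ 9; y = λ·(2 - 9) - 6 ≡ 4. → (9, 4)

(9, 4)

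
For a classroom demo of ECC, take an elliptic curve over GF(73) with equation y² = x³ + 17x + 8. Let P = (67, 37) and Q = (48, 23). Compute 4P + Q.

First 4P:
Repeated addition: build up to 4P.
2P: tangent at (67, 37): λ = (3·67² + 17)/(2·37) ≡ 52/1. 1⁻¹ ≡ 1 (mod 73) since 1·1 = 1 ≡ 1, so λ ≡ 52·1 ≡ 52.
  x = λ² - 67 - 67 = 2704 - 134 ≡ 15; y = λ·(67 - 15) - 37 ≡ 39. → (15, 39)
3P: (15, 39) + (67, 37). λ = (37 - 39)/(67 - 15) ≡ 71/52 mod 73. 52⁻¹ ≡ 66 (mod 73) since 52·66 = 3432 ≡ 1, so λ ≡ 14.
  x = λ² - 15 - 67 = 196 - 82 ≡ 41; y = λ·(15 - 41) - 39 ≡ 35. → (41, 35)
4P: (41, 35) + (67, 37). λ = (37 - 35)/(67 - 41) ≡ 2/26 mod 73. 26⁻¹ ≡ 59 (mod 73), so λ ≡ 45.
  x = λ² - 41 - 67 = 2025 - 108 ≡ 19; y = λ·(41 - 19) - 35 ≡ 6. → (19, 6)
4P = (19, 6).
Finally 4P + Q:
(19, 6) + (48, 23). λ = (23 - 6)/(48 - 19) ≡ 17/29 mod 73. 29⁻¹ ≡ 68 (mod 73) since 29·68 = 1972 ≡ 1, so λ ≡ 61.
  x = λ² - 19 - 48 = 3721 - 67 ≡ 4; y = λ·(19 - 4) - 6 ≡ 33. → (4, 33)

(4, 33)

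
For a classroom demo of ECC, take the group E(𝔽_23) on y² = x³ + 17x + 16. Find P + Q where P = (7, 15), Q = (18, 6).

(7, 15) + (18, 6). λ = (6 - 15)/(18 - 7) ≡ 14/11 mod 23. 11⁻¹ ≡ 21 (mod 23) since 11·21 = 231 ≡ 1, so λ ≡ 18.
  x = λ² - 7 - 18 = 324 - 25 ≡ 0; y = λ·(7 - 0) - 15 ≡ 19. → (0, 19)

(0, 19)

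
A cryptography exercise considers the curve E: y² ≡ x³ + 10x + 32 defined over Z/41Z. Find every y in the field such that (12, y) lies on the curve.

x³ + 10x + 32 = 1880 ≡ 35 (mod 41).
35 is a non-residue mod 41; no y exists.

none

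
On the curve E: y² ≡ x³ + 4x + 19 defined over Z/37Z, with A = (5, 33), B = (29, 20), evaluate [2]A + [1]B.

First 2A:
Repeated addition: build up to 2A.
2A: tangent at (5, 33): λ = (3·5² + 4)/(2·33) ≡ 5/29. 29⁻¹ ≡ 23 (mod 37) since 29·23 = 667 ≡ 1, so λ ≡ 5·23 ≡ 4.
  x = λ² - 5 - 5 = 16 - 10 ≡ 6; y = λ·(5 - 6) - 33 ≡ 0. → (6, 0)
2A = (6, 0).
Finally 2A + B:
(6, 0) + (29, 20). λ = (20 - 0)/(29 - 6) ≡ 20/23 mod 37. 23⁻¹ ≡ 29 (mod 37) since 23·29 = 667 ≡ 1, so λ ≡ 25.
  x = λ² - 6 - 29 = 625 - 35 ≡ 35; y = λ·(6 - 35) - 0 ≡ 15. → (35, 15)

(35, 15)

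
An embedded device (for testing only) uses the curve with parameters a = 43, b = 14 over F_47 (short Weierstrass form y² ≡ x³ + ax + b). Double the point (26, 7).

tangent at (26, 7): λ = (3·26² + 43)/(2·7) ≡ 3/14. 14⁻¹ ≡ 37 (mod 47), so λ ≡ 3·37 ≡ 17.
  x = λ² - 26 - 26 = 289 - 52 ≡ 2; y = λ·(26 - 2) - 7 ≡ 25. → (2, 25)

(2, 25)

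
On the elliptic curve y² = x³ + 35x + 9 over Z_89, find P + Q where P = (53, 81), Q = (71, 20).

(53, 81) + (71, 20). λ = (20 - 81)/(71 - 53) ≡ 28/18 mod 89. 18⁻¹ ≡ 5 (mod 89), so λ ≡ 51.
  x = λ² - 53 - 71 = 2601 - 124 ≡ 74; y = λ·(53 - 74) - 81 ≡ 5. → (74, 5)

(74, 5)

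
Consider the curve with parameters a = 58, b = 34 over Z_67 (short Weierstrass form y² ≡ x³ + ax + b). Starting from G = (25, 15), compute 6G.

(14, 21)

Double-and-add on 6 = (110)₂. Start with G = (25, 15) for the leading 1-bit.
double: tangent at (25, 15): λ = (3·25² + 58)/(2·15) ≡ 57/30. 30⁻¹ ≡ 38 (mod 67), so λ ≡ 57·38 ≡ 22.
  x = λ² - 25 - 25 = 484 - 50 ≡ 32; y = λ·(25 - 32) - 15 ≡ 32. → (32, 32)
add G: (32, 32) + (25, 15). λ = (15 - 32)/(25 - 32) ≡ 50/60 mod 67. 60⁻¹ ≡ 19 (mod 67) since 60·19 = 1140 ≡ 1, so λ ≡ 12.
  x = λ² - 32 - 25 = 144 - 57 ≡ 20; y = λ·(32 - 20) - 32 ≡ 45. → (20, 45)
double: tangent at (20, 45): λ = (3·20² + 58)/(2·45) ≡ 52/23. 23⁻¹ ≡ 35 (mod 67), so λ ≡ 52·35 ≡ 11.
  x = λ² - 20 - 20 = 121 - 40 ≡ 14; y = λ·(20 - 14) - 45 ≡ 21. → (14, 21)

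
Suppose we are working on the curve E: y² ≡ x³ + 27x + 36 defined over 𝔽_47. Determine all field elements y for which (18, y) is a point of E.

x³ + 27x + 36 = 6354 ≡ 9 (mod 47).
Square roots of 9 mod 47: 3 and 44 (since 3² = 9 ≡ 9).

3, 44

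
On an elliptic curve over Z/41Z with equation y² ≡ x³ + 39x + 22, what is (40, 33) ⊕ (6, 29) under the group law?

(38, 1)

(40, 33) + (6, 29). λ = (29 - 33)/(6 - 40) ≡ 37/7 mod 41. 7⁻¹ ≡ 6 (mod 41), so λ ≡ 17.
  x = λ² - 40 - 6 = 289 - 46 ≡ 38; y = λ·(40 - 38) - 33 ≡ 1. → (38, 1)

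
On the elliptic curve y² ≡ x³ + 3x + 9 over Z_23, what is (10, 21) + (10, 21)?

(4, 19)

tangent at (10, 21): λ = (3·10² + 3)/(2·21) ≡ 4/19. 19⁻¹ ≡ 17 (mod 23), so λ ≡ 4·17 ≡ 22.
  x = λ² - 10 - 10 = 484 - 20 ≡ 4; y = λ·(10 - 4) - 21 ≡ 19. → (4, 19)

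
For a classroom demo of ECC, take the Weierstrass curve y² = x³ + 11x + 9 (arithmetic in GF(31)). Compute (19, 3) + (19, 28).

O

The two points share x = 19 and their y-coordinates satisfy 3 + 28 ≡ 0 (mod 31), so they are inverses. Their sum is ∞.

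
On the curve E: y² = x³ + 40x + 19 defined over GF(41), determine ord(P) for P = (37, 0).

2P: (37, 0) + (37, 0): same x and y₁ ≡ -y₂, so the sum is ∞.
2P = ∞, so the order is 2.

2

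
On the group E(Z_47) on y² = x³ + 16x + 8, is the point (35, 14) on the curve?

y² = 14² ≡ 8; x³ + 16x + 8 = 43443 ≡ 15 (mod 47). 8 ≠ 15.

no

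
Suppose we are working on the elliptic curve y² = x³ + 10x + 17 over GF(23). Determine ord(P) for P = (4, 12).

7

2P: tangent at (4, 12): λ = (3·4² + 10)/(2·12) ≡ 12/1. 1⁻¹ ≡ 1 (mod 23), so λ ≡ 12·1 ≡ 12.
  x = λ² - 4 - 4 = 144 - 8 ≡ 21; y = λ·(4 - 21) - 12 ≡ 14. → (21, 14)
3P: (21, 14) + (4, 12). λ = (12 - 14)/(4 - 21) ≡ 21/6 mod 23. 6⁻¹ ≡ 4 (mod 23) since 6·4 = 24 ≡ 1, so λ ≡ 15.
  x = λ² - 21 - 4 = 225 - 25 ≡ 16; y = λ·(21 - 16) - 14 ≡ 15. → (16, 15)
4P: (16, 15) + (4, 12). λ = (12 - 15)/(4 - 16) ≡ 20/11 mod 23. 11⁻¹ ≡ 21 (mod 23), so λ ≡ 6.
  x = λ² - 16 - 4 = 36 - 20 ≡ 16; y = λ·(16 - 16) - 15 ≡ 8. → (16, 8)
5P: (16, 8) + (4, 12). λ = (12 - 8)/(4 - 16) ≡ 4/11 mod 23. 11⁻¹ ≡ 21 (mod 23) since 11·21 = 231 ≡ 1, so λ ≡ 15.
  x = λ² - 16 - 4 = 225 - 20 ≡ 21; y = λ·(16 - 21) - 8 ≡ 9. → (21, 9)
6P: (21, 9) + (4, 12). λ = (12 - 9)/(4 - 21) ≡ 3/6 mod 23. 6⁻¹ ≡ 4 (mod 23) since 6·4 = 24 ≡ 1, so λ ≡ 12.
  x = λ² - 21 - 4 = 144 - 25 ≡ 4; y = λ·(21 - 4) - 9 ≡ 11. → (4, 11)
7P: (4, 11) + (4, 12): same x and y₁ ≡ -y₂, so the sum is O.
7P = O, so the order is 7.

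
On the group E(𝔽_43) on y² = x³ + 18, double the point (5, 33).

(39, 30)

tangent at (5, 33): λ = (3·5² + 0)/(2·33) ≡ 32/23. 23⁻¹ ≡ 15 (mod 43), so λ ≡ 32·15 ≡ 7.
  x = λ² - 5 - 5 = 49 - 10 ≡ 39; y = λ·(5 - 39) - 33 ≡ 30. → (39, 30)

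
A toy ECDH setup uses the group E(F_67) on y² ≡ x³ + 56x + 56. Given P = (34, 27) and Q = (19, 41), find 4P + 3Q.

First 4P:
Double-and-add on 4 = (100)₂. Start with P = (34, 27) for the leading 1-bit.
double: tangent at (34, 27): λ = (3·34² + 56)/(2·27) ≡ 40/54. 54⁻¹ ≡ 36 (mod 67), so λ ≡ 40·36 ≡ 33.
  x = λ² - 34 - 34 = 1089 - 68 ≡ 16; y = λ·(34 - 16) - 27 ≡ 31. → (16, 31)
double: tangent at (16, 31): λ = (3·16² + 56)/(2·31) ≡ 20/62. 62⁻¹ ≡ 40 (mod 67) since 62·40 = 2480 ≡ 1, so λ ≡ 20·40 ≡ 63.
  x = λ² - 16 - 16 = 3969 - 32 ≡ 51; y = λ·(16 - 51) - 31 ≡ 42. → (51, 42)
4P = (51, 42).
Next 3Q:
Repeated addition: build up to 3Q.
2Q: tangent at (19, 41): λ = (3·19² + 56)/(2·41) ≡ 0/15. 15⁻¹ ≡ 9 (mod 67) since 15·9 = 135 ≡ 1, so λ ≡ 0·9 ≡ 0.
  x = λ² - 19 - 19 = 0 - 38 ≡ 29; y = λ·(19 - 29) - 41 ≡ 26. → (29, 26)
3Q: (29, 26) + (19, 41). λ = (41 - 26)/(19 - 29) ≡ 15/57 mod 67. 57⁻¹ ≡ 20 (mod 67) since 57·20 = 1140 ≡ 1, so λ ≡ 32.
  x = λ² - 29 - 19 = 1024 - 48 ≡ 38; y = λ·(29 - 38) - 26 ≡ 21. → (38, 21)
3Q = (38, 21).
Finally 4P + 3Q:
(51, 42) + (38, 21). λ = (21 - 42)/(38 - 51) ≡ 46/54 mod 67. 54⁻¹ ≡ 36 (mod 67) since 54·36 = 1944 ≡ 1, so λ ≡ 48.
  x = λ² - 51 - 38 = 2304 - 89 ≡ 4; y = λ·(51 - 4) - 42 ≡ 3. → (4, 3)

(4, 3)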